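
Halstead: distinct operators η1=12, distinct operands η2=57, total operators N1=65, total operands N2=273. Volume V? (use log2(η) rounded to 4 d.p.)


Formula: V = N * log2(η), where N = N1 + N2 and η = η1 + η2
η = 12 + 57 = 69
N = 65 + 273 = 338
log2(69) ≈ 6.1085
V = 338 * 6.1085 = 2064.67

2064.67


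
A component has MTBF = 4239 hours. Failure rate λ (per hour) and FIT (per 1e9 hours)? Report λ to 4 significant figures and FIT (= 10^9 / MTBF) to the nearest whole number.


Formula: λ = 1 / MTBF; FIT = λ × 1e9 = 1e9 / MTBF
λ = 1 / 4239 ≈ 2.359e-04 failures/hour
FIT = 1e9 / 4239 ≈ 235905 failures per 1e9 hours (nearest whole number)

λ = 2.359e-04 /h, FIT = 235905


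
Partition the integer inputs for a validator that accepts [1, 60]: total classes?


Valid range: [1, 60]
Class 1: x < 1 — invalid
Class 2: 1 ≤ x ≤ 60 — valid
Class 3: x > 60 — invalid
Total equivalence classes: 3

3 equivalence classes


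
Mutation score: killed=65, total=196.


Mutation score = killed / total * 100
Mutation score = 65 / 196 * 100
Mutation score = 33.16%

33.16%


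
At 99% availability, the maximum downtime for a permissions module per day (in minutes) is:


Formula: allowed downtime = period * (100 - SLA) / 100
Period (day) = 1440 minutes
Unavailability fraction = (100 - 99.0) / 100
Allowed downtime = 1440 * (100 - 99.0) / 100
Allowed downtime = 14.4 minutes

14.4 minutes


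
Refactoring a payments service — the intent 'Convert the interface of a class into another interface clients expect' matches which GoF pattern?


This matches the Adapter pattern

Adapter


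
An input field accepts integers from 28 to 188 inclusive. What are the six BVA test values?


Range: [28, 188]
Boundaries: just below min, min, min+1, max-1, max, just above max
Values: [27, 28, 29, 187, 188, 189]

[27, 28, 29, 187, 188, 189]


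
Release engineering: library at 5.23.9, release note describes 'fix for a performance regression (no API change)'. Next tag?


Current: 5.23.9
Change category: 'fix for a performance regression (no API change)' → patch bump
SemVer rule: patch bump → increment PATCH (MAJOR and MINOR unchanged)
New: 5.23.10

5.23.10


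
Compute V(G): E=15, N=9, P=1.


Formula: V(G) = E - N + 2P
V(G) = 15 - 9 + 2*1
V(G) = 6 + 2
V(G) = 8

8


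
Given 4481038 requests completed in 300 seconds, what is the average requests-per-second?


Formula: throughput = requests / seconds
throughput = 4481038 / 300
throughput = 14936.79 requests/second

14936.79 requests/second


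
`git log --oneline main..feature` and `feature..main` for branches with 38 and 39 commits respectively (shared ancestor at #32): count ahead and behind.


Common ancestor: commit #32
feature commits after divergence: 38 - 32 = 6
main commits after divergence: 39 - 32 = 7
feature is 6 commits ahead of main
main is 7 commits ahead of feature

feature ahead: 6, main ahead: 7


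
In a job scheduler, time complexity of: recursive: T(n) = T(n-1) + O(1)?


Reasoning: linear recursion with constant work per frame
Complexity: O(n)

O(n)


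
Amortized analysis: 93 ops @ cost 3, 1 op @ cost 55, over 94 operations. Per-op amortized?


Formula: Amortized cost = Total cost / Operations
Total cost = (93 * 3) + (1 * 55)
Total cost = 279 + 55 = 334
Amortized = 334 / 94 = 3.5532

3.5532


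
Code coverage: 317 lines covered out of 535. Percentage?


Coverage = covered / total * 100
Coverage = 317 / 535 * 100
Coverage = 59.25%

59.25%


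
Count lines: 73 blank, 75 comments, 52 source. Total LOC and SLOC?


Total LOC = blank + comment + code
Total LOC = 73 + 75 + 52 = 200
SLOC (source only) = code = 52

Total LOC: 200, SLOC: 52


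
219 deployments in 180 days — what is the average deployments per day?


Formula: deployments per day = releases / days
= 219 / 180
= 1.217 deploys/day
(equivalently, 8.52 deploys/week)

1.217 deploys/day


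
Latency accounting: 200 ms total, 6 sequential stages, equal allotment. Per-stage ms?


Formula: per_stage = total_budget / stages
per_stage = 200 / 6
per_stage = 33.33 ms

33.33 ms


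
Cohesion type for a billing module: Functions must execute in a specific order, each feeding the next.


Reasoning: Output of one is input to next
Type: Sequential cohesion

Sequential cohesion


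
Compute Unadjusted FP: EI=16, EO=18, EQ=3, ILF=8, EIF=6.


UFP = EI*4 + EO*5 + EQ*4 + ILF*10 + EIF*7
UFP = 16*4 + 18*5 + 3*4 + 8*10 + 6*7
UFP = 64 + 90 + 12 + 80 + 42
UFP = 288

288


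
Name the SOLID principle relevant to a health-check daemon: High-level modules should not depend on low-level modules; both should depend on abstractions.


This describes the Dependency Inversion Principle (DIP)

Dependency Inversion Principle (DIP)


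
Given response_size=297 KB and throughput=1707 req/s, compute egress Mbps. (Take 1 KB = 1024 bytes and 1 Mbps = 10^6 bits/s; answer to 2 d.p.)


Formula: Mbps = payload_bytes * RPS * 8 / 1e6
Payload per request = 297 KB = 297 * 1024 = 304128 bytes
Total bytes/sec = 304128 * 1707 = 519146496
Total bits/sec = 519146496 * 8 = 4153171968
Mbps = 4153171968 / 1e6 = 4153.17

4153.17 Mbps


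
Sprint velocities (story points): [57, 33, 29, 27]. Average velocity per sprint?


Formula: Avg velocity = Total points / Number of sprints
Points: [57, 33, 29, 27]
Sum = 57 + 33 + 29 + 27 = 146
Avg velocity = 146 / 4 = 36.5 points/sprint

36.5 points/sprint


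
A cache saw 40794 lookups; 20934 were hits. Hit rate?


Formula: hit rate = hits / (hits + misses) * 100
hit rate = 20934 / (20934 + 19860) * 100
hit rate = 20934 / 40794 * 100
hit rate = 51.32%

51.32%


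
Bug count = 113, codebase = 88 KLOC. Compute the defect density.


Defect density = defects / KLOC
Defect density = 113 / 88
Defect density = 1.284 defects/KLOC

1.284 defects/KLOC


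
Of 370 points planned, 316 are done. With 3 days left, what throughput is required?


Formula: Required rate = Remaining points / Days left
Remaining = 370 - 316 = 54 points
Required rate = 54 / 3 = 18.0 points/day

18.0 points/day


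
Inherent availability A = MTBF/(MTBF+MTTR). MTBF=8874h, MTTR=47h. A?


Availability = MTBF / (MTBF + MTTR)
Availability = 8874 / (8874 + 47)
Availability = 8874 / 8921
Availability = 99.4732%

99.4732%


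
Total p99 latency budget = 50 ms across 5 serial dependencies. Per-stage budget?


Formula: per_stage = total_budget / stages
per_stage = 50 / 5
per_stage = 10.0 ms

10.0 ms


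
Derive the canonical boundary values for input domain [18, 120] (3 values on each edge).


Range: [18, 120]
Boundaries: just below min, min, min+1, max-1, max, just above max
Values: [17, 18, 19, 119, 120, 121]

[17, 18, 19, 119, 120, 121]


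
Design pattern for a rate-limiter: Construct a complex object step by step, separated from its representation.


This matches the Builder pattern

Builder


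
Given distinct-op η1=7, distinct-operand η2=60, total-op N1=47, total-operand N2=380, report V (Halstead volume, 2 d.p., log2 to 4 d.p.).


Formula: V = N * log2(η), where N = N1 + N2 and η = η1 + η2
η = 7 + 60 = 67
N = 47 + 380 = 427
log2(67) ≈ 6.0661
V = 427 * 6.0661 = 2590.22

2590.22


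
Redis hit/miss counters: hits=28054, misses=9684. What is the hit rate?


Formula: hit rate = hits / (hits + misses) * 100
hit rate = 28054 / (28054 + 9684) * 100
hit rate = 28054 / 37738 * 100
hit rate = 74.34%

74.34%


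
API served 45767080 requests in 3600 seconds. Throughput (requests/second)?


Formula: throughput = requests / seconds
throughput = 45767080 / 3600
throughput = 12713.08 requests/second

12713.08 requests/second


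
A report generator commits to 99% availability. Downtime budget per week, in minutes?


Formula: allowed downtime = period * (100 - SLA) / 100
Period (week) = 10080 minutes
Unavailability fraction = (100 - 99.0) / 100
Allowed downtime = 10080 * (100 - 99.0) / 100
Allowed downtime = 100.8 minutes

100.8 minutes


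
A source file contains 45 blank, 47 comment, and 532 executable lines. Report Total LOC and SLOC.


Total LOC = blank + comment + code
Total LOC = 45 + 47 + 532 = 624
SLOC (source only) = code = 532

Total LOC: 624, SLOC: 532


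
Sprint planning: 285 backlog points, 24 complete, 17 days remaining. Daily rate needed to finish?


Formula: Required rate = Remaining points / Days left
Remaining = 285 - 24 = 261 points
Required rate = 261 / 17 = 15.35 points/day

15.35 points/day


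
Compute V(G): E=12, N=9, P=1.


Formula: V(G) = E - N + 2P
V(G) = 12 - 9 + 2*1
V(G) = 3 + 2
V(G) = 5

5


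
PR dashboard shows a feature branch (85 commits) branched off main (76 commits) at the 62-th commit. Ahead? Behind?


Common ancestor: commit #62
feature commits after divergence: 85 - 62 = 23
main commits after divergence: 76 - 62 = 14
feature is 23 commits ahead of main
main is 14 commits ahead of feature

feature ahead: 23, main ahead: 14


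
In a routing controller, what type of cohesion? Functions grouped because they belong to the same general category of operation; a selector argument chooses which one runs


Reasoning: Grouped by category of activity, not by data or sequence
Type: Logical cohesion

Logical cohesion


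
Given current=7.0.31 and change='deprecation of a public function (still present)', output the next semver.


Current: 7.0.31
Change category: 'deprecation of a public function (still present)' → minor bump
SemVer rule: minor bump → increment MINOR, reset PATCH to 0 (MAJOR unchanged)
New: 7.1.0

7.1.0


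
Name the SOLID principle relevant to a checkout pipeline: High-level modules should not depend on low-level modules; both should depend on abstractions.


This describes the Dependency Inversion Principle (DIP)

Dependency Inversion Principle (DIP)


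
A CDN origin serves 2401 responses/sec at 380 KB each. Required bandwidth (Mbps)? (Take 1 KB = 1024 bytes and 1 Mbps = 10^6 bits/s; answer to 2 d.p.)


Formula: Mbps = payload_bytes * RPS * 8 / 1e6
Payload per request = 380 KB = 380 * 1024 = 389120 bytes
Total bytes/sec = 389120 * 2401 = 934277120
Total bits/sec = 934277120 * 8 = 7474216960
Mbps = 7474216960 / 1e6 = 7474.22

7474.22 Mbps


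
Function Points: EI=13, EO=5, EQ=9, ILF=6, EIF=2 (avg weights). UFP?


UFP = EI*4 + EO*5 + EQ*4 + ILF*10 + EIF*7
UFP = 13*4 + 5*5 + 9*4 + 6*10 + 2*7
UFP = 52 + 25 + 36 + 60 + 14
UFP = 187

187


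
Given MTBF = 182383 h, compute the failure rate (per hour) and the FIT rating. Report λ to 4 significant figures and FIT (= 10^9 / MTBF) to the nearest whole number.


Formula: λ = 1 / MTBF; FIT = λ × 1e9 = 1e9 / MTBF
λ = 1 / 182383 ≈ 5.483e-06 failures/hour
FIT = 1e9 / 182383 ≈ 5483 failures per 1e9 hours (nearest whole number)

λ = 5.483e-06 /h, FIT = 5483


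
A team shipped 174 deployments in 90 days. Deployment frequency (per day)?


Formula: deployments per day = releases / days
= 174 / 90
= 1.933 deploys/day
(equivalently, 13.53 deploys/week)

1.933 deploys/day


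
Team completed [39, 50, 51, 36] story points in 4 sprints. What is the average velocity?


Formula: Avg velocity = Total points / Number of sprints
Points: [39, 50, 51, 36]
Sum = 39 + 50 + 51 + 36 = 176
Avg velocity = 176 / 4 = 44.0 points/sprint

44.0 points/sprint


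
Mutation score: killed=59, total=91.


Mutation score = killed / total * 100
Mutation score = 59 / 91 * 100
Mutation score = 64.84%

64.84%


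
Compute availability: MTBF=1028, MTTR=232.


Availability = MTBF / (MTBF + MTTR)
Availability = 1028 / (1028 + 232)
Availability = 1028 / 1260
Availability = 81.5873%

81.5873%


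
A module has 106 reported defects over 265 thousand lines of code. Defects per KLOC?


Defect density = defects / KLOC
Defect density = 106 / 265
Defect density = 0.4 defects/KLOC

0.4 defects/KLOC


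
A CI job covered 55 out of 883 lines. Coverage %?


Coverage = covered / total * 100
Coverage = 55 / 883 * 100
Coverage = 6.23%

6.23%


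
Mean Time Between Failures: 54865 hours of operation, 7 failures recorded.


Formula: MTBF = Total operating time / Number of failures
MTBF = 54865 / 7
MTBF = 7837.86 hours

7837.86 hours


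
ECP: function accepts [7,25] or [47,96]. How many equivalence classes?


Valid ranges: [7,25] and [47,96]
Class 1: x < 7 — invalid
Class 2: 7 ≤ x ≤ 25 — valid
Class 3: 25 < x < 47 — invalid (gap between ranges)
Class 4: 47 ≤ x ≤ 96 — valid
Class 5: x > 96 — invalid
Total equivalence classes: 5

5 equivalence classes


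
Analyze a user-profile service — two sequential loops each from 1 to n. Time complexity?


Reasoning: sequential dominates: O(n) + O(n) = O(n)
Complexity: O(n)

O(n)


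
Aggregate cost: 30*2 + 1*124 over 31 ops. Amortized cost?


Formula: Amortized cost = Total cost / Operations
Total cost = (30 * 2) + (1 * 124)
Total cost = 60 + 124 = 184
Amortized = 184 / 31 = 5.9355

5.9355


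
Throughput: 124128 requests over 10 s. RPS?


Formula: throughput = requests / seconds
throughput = 124128 / 10
throughput = 12412.8 requests/second

12412.8 requests/second


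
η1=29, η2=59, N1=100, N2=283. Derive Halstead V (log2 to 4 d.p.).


Formula: V = N * log2(η), where N = N1 + N2 and η = η1 + η2
η = 29 + 59 = 88
N = 100 + 283 = 383
log2(88) ≈ 6.4594
V = 383 * 6.4594 = 2473.95

2473.95


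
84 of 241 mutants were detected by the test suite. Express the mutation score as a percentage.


Mutation score = killed / total * 100
Mutation score = 84 / 241 * 100
Mutation score = 34.85%

34.85%


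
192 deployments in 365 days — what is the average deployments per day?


Formula: deployments per day = releases / days
= 192 / 365
= 0.526 deploys/day
(equivalently, 3.68 deploys/week)

0.526 deploys/day


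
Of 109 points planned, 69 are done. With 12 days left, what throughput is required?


Formula: Required rate = Remaining points / Days left
Remaining = 109 - 69 = 40 points
Required rate = 40 / 12 = 3.33 points/day

3.33 points/day


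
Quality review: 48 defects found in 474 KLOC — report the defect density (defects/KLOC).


Defect density = defects / KLOC
Defect density = 48 / 474
Defect density = 0.101 defects/KLOC

0.101 defects/KLOC


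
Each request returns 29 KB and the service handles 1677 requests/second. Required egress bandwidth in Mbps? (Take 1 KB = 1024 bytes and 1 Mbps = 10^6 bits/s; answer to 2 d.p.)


Formula: Mbps = payload_bytes * RPS * 8 / 1e6
Payload per request = 29 KB = 29 * 1024 = 29696 bytes
Total bytes/sec = 29696 * 1677 = 49800192
Total bits/sec = 49800192 * 8 = 398401536
Mbps = 398401536 / 1e6 = 398.4

398.4 Mbps


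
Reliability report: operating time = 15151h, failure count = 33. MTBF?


Formula: MTBF = Total operating time / Number of failures
MTBF = 15151 / 33
MTBF = 459.12 hours

459.12 hours


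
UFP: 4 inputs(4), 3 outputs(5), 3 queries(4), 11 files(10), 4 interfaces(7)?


UFP = EI*4 + EO*5 + EQ*4 + ILF*10 + EIF*7
UFP = 4*4 + 3*5 + 3*4 + 11*10 + 4*7
UFP = 16 + 15 + 12 + 110 + 28
UFP = 181

181


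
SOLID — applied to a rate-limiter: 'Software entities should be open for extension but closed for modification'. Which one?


This describes the Open/Closed Principle (OCP)

Open/Closed Principle (OCP)


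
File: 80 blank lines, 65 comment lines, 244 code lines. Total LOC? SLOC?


Total LOC = blank + comment + code
Total LOC = 80 + 65 + 244 = 389
SLOC (source only) = code = 244

Total LOC: 389, SLOC: 244


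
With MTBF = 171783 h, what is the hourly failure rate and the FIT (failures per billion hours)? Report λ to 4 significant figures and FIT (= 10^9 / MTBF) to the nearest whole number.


Formula: λ = 1 / MTBF; FIT = λ × 1e9 = 1e9 / MTBF
λ = 1 / 171783 ≈ 5.821e-06 failures/hour
FIT = 1e9 / 171783 ≈ 5821 failures per 1e9 hours (nearest whole number)

λ = 5.821e-06 /h, FIT = 5821


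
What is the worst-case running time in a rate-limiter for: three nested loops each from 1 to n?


Reasoning: three levels of nesting over n
Complexity: O(n^3)

O(n^3)


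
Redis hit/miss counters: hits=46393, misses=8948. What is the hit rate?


Formula: hit rate = hits / (hits + misses) * 100
hit rate = 46393 / (46393 + 8948) * 100
hit rate = 46393 / 55341 * 100
hit rate = 83.83%

83.83%


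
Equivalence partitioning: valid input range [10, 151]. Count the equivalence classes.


Valid range: [10, 151]
Class 1: x < 10 — invalid
Class 2: 10 ≤ x ≤ 151 — valid
Class 3: x > 151 — invalid
Total equivalence classes: 3

3 equivalence classes


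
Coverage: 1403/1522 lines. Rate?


Coverage = covered / total * 100
Coverage = 1403 / 1522 * 100
Coverage = 92.18%

92.18%


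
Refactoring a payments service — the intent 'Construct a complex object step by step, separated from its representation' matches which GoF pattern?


This matches the Builder pattern

Builder


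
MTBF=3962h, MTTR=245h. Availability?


Availability = MTBF / (MTBF + MTTR)
Availability = 3962 / (3962 + 245)
Availability = 3962 / 4207
Availability = 94.1764%

94.1764%


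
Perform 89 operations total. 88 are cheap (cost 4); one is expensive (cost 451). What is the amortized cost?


Formula: Amortized cost = Total cost / Operations
Total cost = (88 * 4) + (1 * 451)
Total cost = 352 + 451 = 803
Amortized = 803 / 89 = 9.0225

9.0225


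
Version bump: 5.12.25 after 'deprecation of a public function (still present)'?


Current: 5.12.25
Change category: 'deprecation of a public function (still present)' → minor bump
SemVer rule: minor bump → increment MINOR, reset PATCH to 0 (MAJOR unchanged)
New: 5.13.0

5.13.0


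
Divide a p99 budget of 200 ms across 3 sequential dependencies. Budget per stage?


Formula: per_stage = total_budget / stages
per_stage = 200 / 3
per_stage = 66.67 ms

66.67 ms


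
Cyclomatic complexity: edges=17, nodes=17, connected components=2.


Formula: V(G) = E - N + 2P
V(G) = 17 - 17 + 2*2
V(G) = 0 + 4
V(G) = 4

4


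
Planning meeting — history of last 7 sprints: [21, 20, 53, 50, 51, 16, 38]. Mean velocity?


Formula: Avg velocity = Total points / Number of sprints
Points: [21, 20, 53, 50, 51, 16, 38]
Sum = 21 + 20 + 53 + 50 + 51 + 16 + 38 = 249
Avg velocity = 249 / 7 = 35.57 points/sprint

35.57 points/sprint


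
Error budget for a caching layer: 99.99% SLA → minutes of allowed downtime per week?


Formula: allowed downtime = period * (100 - SLA) / 100
Period (week) = 10080 minutes
Unavailability fraction = (100 - 99.99) / 100
Allowed downtime = 10080 * (100 - 99.99) / 100
Allowed downtime = 1.008 minutes

1.008 minutes


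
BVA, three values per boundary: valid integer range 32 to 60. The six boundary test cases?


Range: [32, 60]
Boundaries: just below min, min, min+1, max-1, max, just above max
Values: [31, 32, 33, 59, 60, 61]

[31, 32, 33, 59, 60, 61]


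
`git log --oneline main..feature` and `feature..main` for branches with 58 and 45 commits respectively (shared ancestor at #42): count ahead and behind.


Common ancestor: commit #42
feature commits after divergence: 58 - 42 = 16
main commits after divergence: 45 - 42 = 3
feature is 16 commits ahead of main
main is 3 commits ahead of feature

feature ahead: 16, main ahead: 3


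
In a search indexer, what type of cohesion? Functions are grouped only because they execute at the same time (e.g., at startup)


Reasoning: Related by timing only
Type: Temporal cohesion

Temporal cohesion


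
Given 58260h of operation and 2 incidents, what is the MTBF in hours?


Formula: MTBF = Total operating time / Number of failures
MTBF = 58260 / 2
MTBF = 29130.0 hours

29130.0 hours


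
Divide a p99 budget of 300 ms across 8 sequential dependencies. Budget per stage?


Formula: per_stage = total_budget / stages
per_stage = 300 / 8
per_stage = 37.5 ms

37.5 ms


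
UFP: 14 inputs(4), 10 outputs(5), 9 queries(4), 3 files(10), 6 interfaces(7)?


UFP = EI*4 + EO*5 + EQ*4 + ILF*10 + EIF*7
UFP = 14*4 + 10*5 + 9*4 + 3*10 + 6*7
UFP = 56 + 50 + 36 + 30 + 42
UFP = 214

214


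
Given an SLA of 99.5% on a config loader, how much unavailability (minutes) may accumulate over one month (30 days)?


Formula: allowed downtime = period * (100 - SLA) / 100
Period (month (30 days)) = 43200 minutes
Unavailability fraction = (100 - 99.5) / 100
Allowed downtime = 43200 * (100 - 99.5) / 100
Allowed downtime = 216.0 minutes

216.0 minutes


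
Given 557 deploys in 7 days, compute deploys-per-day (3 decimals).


Formula: deployments per day = releases / days
= 557 / 7
= 79.571 deploys/day
(equivalently, 557.0 deploys/week)

79.571 deploys/day


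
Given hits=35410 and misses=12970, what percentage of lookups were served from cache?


Formula: hit rate = hits / (hits + misses) * 100
hit rate = 35410 / (35410 + 12970) * 100
hit rate = 35410 / 48380 * 100
hit rate = 73.19%

73.19%


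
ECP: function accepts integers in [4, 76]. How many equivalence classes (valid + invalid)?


Valid range: [4, 76]
Class 1: x < 4 — invalid
Class 2: 4 ≤ x ≤ 76 — valid
Class 3: x > 76 — invalid
Total equivalence classes: 3

3 equivalence classes


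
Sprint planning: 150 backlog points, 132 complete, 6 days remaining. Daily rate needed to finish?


Formula: Required rate = Remaining points / Days left
Remaining = 150 - 132 = 18 points
Required rate = 18 / 6 = 3.0 points/day

3.0 points/day


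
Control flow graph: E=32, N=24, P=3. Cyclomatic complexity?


Formula: V(G) = E - N + 2P
V(G) = 32 - 24 + 2*3
V(G) = 8 + 6
V(G) = 14

14


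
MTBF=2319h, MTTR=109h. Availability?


Availability = MTBF / (MTBF + MTTR)
Availability = 2319 / (2319 + 109)
Availability = 2319 / 2428
Availability = 95.5107%

95.5107%


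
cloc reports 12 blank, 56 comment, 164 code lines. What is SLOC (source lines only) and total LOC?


Total LOC = blank + comment + code
Total LOC = 12 + 56 + 164 = 232
SLOC (source only) = code = 164

Total LOC: 232, SLOC: 164


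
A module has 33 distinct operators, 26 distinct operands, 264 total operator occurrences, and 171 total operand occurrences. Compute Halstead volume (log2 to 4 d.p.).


Formula: V = N * log2(η), where N = N1 + N2 and η = η1 + η2
η = 33 + 26 = 59
N = 264 + 171 = 435
log2(59) ≈ 5.8826
V = 435 * 5.8826 = 2558.93

2558.93


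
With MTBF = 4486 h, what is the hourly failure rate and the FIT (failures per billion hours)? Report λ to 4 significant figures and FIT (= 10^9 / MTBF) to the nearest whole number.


Formula: λ = 1 / MTBF; FIT = λ × 1e9 = 1e9 / MTBF
λ = 1 / 4486 ≈ 2.229e-04 failures/hour
FIT = 1e9 / 4486 ≈ 222916 failures per 1e9 hours (nearest whole number)

λ = 2.229e-04 /h, FIT = 222916


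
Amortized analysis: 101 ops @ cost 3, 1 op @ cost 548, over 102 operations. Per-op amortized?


Formula: Amortized cost = Total cost / Operations
Total cost = (101 * 3) + (1 * 548)
Total cost = 303 + 548 = 851
Amortized = 851 / 102 = 8.3431

8.3431


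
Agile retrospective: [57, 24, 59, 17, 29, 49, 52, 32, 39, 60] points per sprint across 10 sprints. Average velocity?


Formula: Avg velocity = Total points / Number of sprints
Points: [57, 24, 59, 17, 29, 49, 52, 32, 39, 60]
Sum = 57 + 24 + 59 + 17 + 29 + 49 + 52 + 32 + 39 + 60 = 418
Avg velocity = 418 / 10 = 41.8 points/sprint

41.8 points/sprint


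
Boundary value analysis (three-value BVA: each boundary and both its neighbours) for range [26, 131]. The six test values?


Range: [26, 131]
Boundaries: just below min, min, min+1, max-1, max, just above max
Values: [25, 26, 27, 130, 131, 132]

[25, 26, 27, 130, 131, 132]


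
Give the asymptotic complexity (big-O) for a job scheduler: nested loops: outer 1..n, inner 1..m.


Reasoning: product of independent bounds
Complexity: O(n*m)

O(n*m)


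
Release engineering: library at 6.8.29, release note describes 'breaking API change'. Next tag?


Current: 6.8.29
Change category: 'breaking API change' → major bump
SemVer rule: major bump → increment MAJOR, reset MINOR and PATCH to 0
New: 7.0.0

7.0.0


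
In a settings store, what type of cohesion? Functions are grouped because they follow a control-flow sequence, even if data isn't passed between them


Reasoning: Grouped by order of execution within a routine, not by data flow
Type: Procedural cohesion

Procedural cohesion


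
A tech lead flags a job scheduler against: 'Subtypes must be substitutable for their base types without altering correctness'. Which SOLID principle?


This describes the Liskov Substitution Principle (LSP)

Liskov Substitution Principle (LSP)


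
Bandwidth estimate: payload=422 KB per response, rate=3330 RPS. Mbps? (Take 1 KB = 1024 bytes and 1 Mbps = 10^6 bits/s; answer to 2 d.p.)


Formula: Mbps = payload_bytes * RPS * 8 / 1e6
Payload per request = 422 KB = 422 * 1024 = 432128 bytes
Total bytes/sec = 432128 * 3330 = 1438986240
Total bits/sec = 1438986240 * 8 = 11511889920
Mbps = 11511889920 / 1e6 = 11511.89

11511.89 Mbps


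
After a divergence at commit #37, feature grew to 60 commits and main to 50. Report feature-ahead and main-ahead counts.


Common ancestor: commit #37
feature commits after divergence: 60 - 37 = 23
main commits after divergence: 50 - 37 = 13
feature is 23 commits ahead of main
main is 13 commits ahead of feature

feature ahead: 23, main ahead: 13


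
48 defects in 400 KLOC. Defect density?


Defect density = defects / KLOC
Defect density = 48 / 400
Defect density = 0.12 defects/KLOC

0.12 defects/KLOC


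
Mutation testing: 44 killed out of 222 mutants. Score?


Mutation score = killed / total * 100
Mutation score = 44 / 222 * 100
Mutation score = 19.82%

19.82%


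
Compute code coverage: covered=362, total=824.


Coverage = covered / total * 100
Coverage = 362 / 824 * 100
Coverage = 43.93%

43.93%


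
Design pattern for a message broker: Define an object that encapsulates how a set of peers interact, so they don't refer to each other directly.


This matches the Mediator pattern

Mediator


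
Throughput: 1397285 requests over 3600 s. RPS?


Formula: throughput = requests / seconds
throughput = 1397285 / 3600
throughput = 388.13 requests/second

388.13 requests/second


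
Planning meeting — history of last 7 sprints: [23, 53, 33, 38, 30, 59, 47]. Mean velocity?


Formula: Avg velocity = Total points / Number of sprints
Points: [23, 53, 33, 38, 30, 59, 47]
Sum = 23 + 53 + 33 + 38 + 30 + 59 + 47 = 283
Avg velocity = 283 / 7 = 40.43 points/sprint

40.43 points/sprint


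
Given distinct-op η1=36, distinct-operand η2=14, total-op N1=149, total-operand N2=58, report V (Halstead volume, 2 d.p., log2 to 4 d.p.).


Formula: V = N * log2(η), where N = N1 + N2 and η = η1 + η2
η = 36 + 14 = 50
N = 149 + 58 = 207
log2(50) ≈ 5.6439
V = 207 * 5.6439 = 1168.29

1168.29


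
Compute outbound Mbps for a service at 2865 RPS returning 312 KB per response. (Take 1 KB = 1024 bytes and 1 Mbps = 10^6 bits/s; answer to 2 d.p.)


Formula: Mbps = payload_bytes * RPS * 8 / 1e6
Payload per request = 312 KB = 312 * 1024 = 319488 bytes
Total bytes/sec = 319488 * 2865 = 915333120
Total bits/sec = 915333120 * 8 = 7322664960
Mbps = 7322664960 / 1e6 = 7322.66

7322.66 Mbps


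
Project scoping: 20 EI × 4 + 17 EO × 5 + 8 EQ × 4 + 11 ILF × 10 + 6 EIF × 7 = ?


UFP = EI*4 + EO*5 + EQ*4 + ILF*10 + EIF*7
UFP = 20*4 + 17*5 + 8*4 + 11*10 + 6*7
UFP = 80 + 85 + 32 + 110 + 42
UFP = 349

349


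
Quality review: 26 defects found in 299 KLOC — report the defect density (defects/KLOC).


Defect density = defects / KLOC
Defect density = 26 / 299
Defect density = 0.087 defects/KLOC

0.087 defects/KLOC


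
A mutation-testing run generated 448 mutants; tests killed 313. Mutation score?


Mutation score = killed / total * 100
Mutation score = 313 / 448 * 100
Mutation score = 69.87%

69.87%


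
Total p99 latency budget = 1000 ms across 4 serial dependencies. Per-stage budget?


Formula: per_stage = total_budget / stages
per_stage = 1000 / 4
per_stage = 250.0 ms

250.0 ms


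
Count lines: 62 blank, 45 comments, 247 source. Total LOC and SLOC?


Total LOC = blank + comment + code
Total LOC = 62 + 45 + 247 = 354
SLOC (source only) = code = 247

Total LOC: 354, SLOC: 247


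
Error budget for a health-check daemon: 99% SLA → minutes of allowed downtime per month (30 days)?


Formula: allowed downtime = period * (100 - SLA) / 100
Period (month (30 days)) = 43200 minutes
Unavailability fraction = (100 - 99.0) / 100
Allowed downtime = 43200 * (100 - 99.0) / 100
Allowed downtime = 432.0 minutes

432.0 minutes


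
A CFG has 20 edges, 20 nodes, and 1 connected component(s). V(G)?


Formula: V(G) = E - N + 2P
V(G) = 20 - 20 + 2*1
V(G) = 0 + 2
V(G) = 2

2


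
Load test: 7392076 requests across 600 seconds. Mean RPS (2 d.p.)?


Formula: throughput = requests / seconds
throughput = 7392076 / 600
throughput = 12320.13 requests/second

12320.13 requests/second


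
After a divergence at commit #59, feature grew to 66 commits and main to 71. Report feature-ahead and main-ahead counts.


Common ancestor: commit #59
feature commits after divergence: 66 - 59 = 7
main commits after divergence: 71 - 59 = 12
feature is 7 commits ahead of main
main is 12 commits ahead of feature

feature ahead: 7, main ahead: 12


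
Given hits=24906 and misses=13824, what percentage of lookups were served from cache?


Formula: hit rate = hits / (hits + misses) * 100
hit rate = 24906 / (24906 + 13824) * 100
hit rate = 24906 / 38730 * 100
hit rate = 64.31%

64.31%


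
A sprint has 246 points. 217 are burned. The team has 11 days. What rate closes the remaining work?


Formula: Required rate = Remaining points / Days left
Remaining = 246 - 217 = 29 points
Required rate = 29 / 11 = 2.64 points/day

2.64 points/day


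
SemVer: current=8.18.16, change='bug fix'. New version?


Current: 8.18.16
Change category: 'bug fix' → patch bump
SemVer rule: patch bump → increment PATCH (MAJOR and MINOR unchanged)
New: 8.18.17

8.18.17


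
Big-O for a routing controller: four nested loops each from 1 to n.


Reasoning: four levels of nesting
Complexity: O(n^4)

O(n^4)


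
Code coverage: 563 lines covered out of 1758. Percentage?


Coverage = covered / total * 100
Coverage = 563 / 1758 * 100
Coverage = 32.03%

32.03%


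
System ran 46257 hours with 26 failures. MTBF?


Formula: MTBF = Total operating time / Number of failures
MTBF = 46257 / 26
MTBF = 1779.12 hours

1779.12 hours


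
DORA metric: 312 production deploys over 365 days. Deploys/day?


Formula: deployments per day = releases / days
= 312 / 365
= 0.855 deploys/day
(equivalently, 5.98 deploys/week)

0.855 deploys/day


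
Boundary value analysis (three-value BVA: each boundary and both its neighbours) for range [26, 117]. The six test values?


Range: [26, 117]
Boundaries: just below min, min, min+1, max-1, max, just above max
Values: [25, 26, 27, 116, 117, 118]

[25, 26, 27, 116, 117, 118]


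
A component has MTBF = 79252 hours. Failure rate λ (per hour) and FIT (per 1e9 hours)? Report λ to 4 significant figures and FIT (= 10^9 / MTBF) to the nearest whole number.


Formula: λ = 1 / MTBF; FIT = λ × 1e9 = 1e9 / MTBF
λ = 1 / 79252 ≈ 1.262e-05 failures/hour
FIT = 1e9 / 79252 ≈ 12618 failures per 1e9 hours (nearest whole number)

λ = 1.262e-05 /h, FIT = 12618


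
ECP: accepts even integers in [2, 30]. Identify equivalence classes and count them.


Constraint: even integers in [2, 30]
Class 1: x < 2 — out-of-range invalid
Class 2: x in [2,30] but odd — wrong type invalid
Class 3: x in [2,30] and even — valid
Class 4: x > 30 — out-of-range invalid
Total equivalence classes: 4

4 equivalence classes


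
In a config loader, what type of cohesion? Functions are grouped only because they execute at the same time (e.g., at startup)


Reasoning: Related by timing only
Type: Temporal cohesion

Temporal cohesion


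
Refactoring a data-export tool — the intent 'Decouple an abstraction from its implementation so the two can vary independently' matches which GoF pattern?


This matches the Bridge pattern

Bridge


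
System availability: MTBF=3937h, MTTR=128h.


Availability = MTBF / (MTBF + MTTR)
Availability = 3937 / (3937 + 128)
Availability = 3937 / 4065
Availability = 96.8512%

96.8512%


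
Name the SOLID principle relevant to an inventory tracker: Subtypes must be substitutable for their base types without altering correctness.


This describes the Liskov Substitution Principle (LSP)

Liskov Substitution Principle (LSP)


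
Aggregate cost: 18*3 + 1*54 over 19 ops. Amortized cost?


Formula: Amortized cost = Total cost / Operations
Total cost = (18 * 3) + (1 * 54)
Total cost = 54 + 54 = 108
Amortized = 108 / 19 = 5.6842

5.6842


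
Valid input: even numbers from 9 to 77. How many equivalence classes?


Constraint: even integers in [9, 77]
Class 1: x < 9 — out-of-range invalid
Class 2: x in [9,77] but odd — wrong type invalid
Class 3: x in [9,77] and even — valid
Class 4: x > 77 — out-of-range invalid
Total equivalence classes: 4

4 equivalence classes


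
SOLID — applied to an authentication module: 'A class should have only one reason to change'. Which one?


This describes the Single Responsibility Principle (SRP)

Single Responsibility Principle (SRP)


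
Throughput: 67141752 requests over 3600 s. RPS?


Formula: throughput = requests / seconds
throughput = 67141752 / 3600
throughput = 18650.49 requests/second

18650.49 requests/second


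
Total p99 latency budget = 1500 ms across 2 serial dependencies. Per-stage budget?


Formula: per_stage = total_budget / stages
per_stage = 1500 / 2
per_stage = 750.0 ms

750.0 ms


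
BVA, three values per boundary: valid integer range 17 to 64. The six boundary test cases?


Range: [17, 64]
Boundaries: just below min, min, min+1, max-1, max, just above max
Values: [16, 17, 18, 63, 64, 65]

[16, 17, 18, 63, 64, 65]


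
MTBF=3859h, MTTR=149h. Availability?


Availability = MTBF / (MTBF + MTTR)
Availability = 3859 / (3859 + 149)
Availability = 3859 / 4008
Availability = 96.2824%

96.2824%


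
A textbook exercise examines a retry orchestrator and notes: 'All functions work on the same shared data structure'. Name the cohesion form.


Reasoning: Functions share data
Type: Communicational cohesion

Communicational cohesion


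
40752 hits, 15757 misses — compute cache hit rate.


Formula: hit rate = hits / (hits + misses) * 100
hit rate = 40752 / (40752 + 15757) * 100
hit rate = 40752 / 56509 * 100
hit rate = 72.12%

72.12%


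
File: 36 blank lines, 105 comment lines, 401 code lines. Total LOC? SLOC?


Total LOC = blank + comment + code
Total LOC = 36 + 105 + 401 = 542
SLOC (source only) = code = 401

Total LOC: 542, SLOC: 401


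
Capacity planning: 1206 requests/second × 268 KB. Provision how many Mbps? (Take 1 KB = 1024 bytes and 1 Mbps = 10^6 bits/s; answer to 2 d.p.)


Formula: Mbps = payload_bytes * RPS * 8 / 1e6
Payload per request = 268 KB = 268 * 1024 = 274432 bytes
Total bytes/sec = 274432 * 1206 = 330964992
Total bits/sec = 330964992 * 8 = 2647719936
Mbps = 2647719936 / 1e6 = 2647.72

2647.72 Mbps


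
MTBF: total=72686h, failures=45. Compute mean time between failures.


Formula: MTBF = Total operating time / Number of failures
MTBF = 72686 / 45
MTBF = 1615.24 hours

1615.24 hours


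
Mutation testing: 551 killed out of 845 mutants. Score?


Mutation score = killed / total * 100
Mutation score = 551 / 845 * 100
Mutation score = 65.21%

65.21%


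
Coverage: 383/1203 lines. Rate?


Coverage = covered / total * 100
Coverage = 383 / 1203 * 100
Coverage = 31.84%

31.84%


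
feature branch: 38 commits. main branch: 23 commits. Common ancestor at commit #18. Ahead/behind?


Common ancestor: commit #18
feature commits after divergence: 38 - 18 = 20
main commits after divergence: 23 - 18 = 5
feature is 20 commits ahead of main
main is 5 commits ahead of feature

feature ahead: 20, main ahead: 5


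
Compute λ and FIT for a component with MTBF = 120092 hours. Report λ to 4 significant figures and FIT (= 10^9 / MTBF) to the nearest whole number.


Formula: λ = 1 / MTBF; FIT = λ × 1e9 = 1e9 / MTBF
λ = 1 / 120092 ≈ 8.327e-06 failures/hour
FIT = 1e9 / 120092 ≈ 8327 failures per 1e9 hours (nearest whole number)

λ = 8.327e-06 /h, FIT = 8327


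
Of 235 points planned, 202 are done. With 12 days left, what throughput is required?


Formula: Required rate = Remaining points / Days left
Remaining = 235 - 202 = 33 points
Required rate = 33 / 12 = 2.75 points/day

2.75 points/day


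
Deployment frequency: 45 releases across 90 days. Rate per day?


Formula: deployments per day = releases / days
= 45 / 90
= 0.5 deploys/day
(equivalently, 3.5 deploys/week)

0.5 deploys/day


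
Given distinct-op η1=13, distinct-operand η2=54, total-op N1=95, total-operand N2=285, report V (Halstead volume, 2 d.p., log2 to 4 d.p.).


Formula: V = N * log2(η), where N = N1 + N2 and η = η1 + η2
η = 13 + 54 = 67
N = 95 + 285 = 380
log2(67) ≈ 6.0661
V = 380 * 6.0661 = 2305.12

2305.12


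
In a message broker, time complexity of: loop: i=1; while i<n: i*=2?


Reasoning: i doubles each step so iterations are log2(n)
Complexity: O(log n)

O(log n)


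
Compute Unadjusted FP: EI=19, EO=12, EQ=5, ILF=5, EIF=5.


UFP = EI*4 + EO*5 + EQ*4 + ILF*10 + EIF*7
UFP = 19*4 + 12*5 + 5*4 + 5*10 + 5*7
UFP = 76 + 60 + 20 + 50 + 35
UFP = 241

241


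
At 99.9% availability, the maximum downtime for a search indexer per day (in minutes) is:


Formula: allowed downtime = period * (100 - SLA) / 100
Period (day) = 1440 minutes
Unavailability fraction = (100 - 99.9) / 100
Allowed downtime = 1440 * (100 - 99.9) / 100
Allowed downtime = 1.44 minutes

1.44 minutes


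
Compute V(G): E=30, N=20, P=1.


Formula: V(G) = E - N + 2P
V(G) = 30 - 20 + 2*1
V(G) = 10 + 2
V(G) = 12

12


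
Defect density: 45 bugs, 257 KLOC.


Defect density = defects / KLOC
Defect density = 45 / 257
Defect density = 0.175 defects/KLOC

0.175 defects/KLOC


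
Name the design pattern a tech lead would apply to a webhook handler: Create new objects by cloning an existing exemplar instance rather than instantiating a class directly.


This matches the Prototype pattern

Prototype


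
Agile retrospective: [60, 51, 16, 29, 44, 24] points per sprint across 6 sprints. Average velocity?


Formula: Avg velocity = Total points / Number of sprints
Points: [60, 51, 16, 29, 44, 24]
Sum = 60 + 51 + 16 + 29 + 44 + 24 = 224
Avg velocity = 224 / 6 = 37.33 points/sprint

37.33 points/sprint


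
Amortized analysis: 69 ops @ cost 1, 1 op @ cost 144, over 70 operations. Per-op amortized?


Formula: Amortized cost = Total cost / Operations
Total cost = (69 * 1) + (1 * 144)
Total cost = 69 + 144 = 213
Amortized = 213 / 70 = 3.0429

3.0429


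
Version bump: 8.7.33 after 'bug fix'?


Current: 8.7.33
Change category: 'bug fix' → patch bump
SemVer rule: patch bump → increment PATCH (MAJOR and MINOR unchanged)
New: 8.7.34

8.7.34


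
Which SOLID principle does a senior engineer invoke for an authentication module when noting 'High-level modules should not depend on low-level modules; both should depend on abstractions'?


This describes the Dependency Inversion Principle (DIP)

Dependency Inversion Principle (DIP)


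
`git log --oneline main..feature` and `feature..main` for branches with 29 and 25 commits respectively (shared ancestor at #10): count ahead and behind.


Common ancestor: commit #10
feature commits after divergence: 29 - 10 = 19
main commits after divergence: 25 - 10 = 15
feature is 19 commits ahead of main
main is 15 commits ahead of feature

feature ahead: 19, main ahead: 15
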